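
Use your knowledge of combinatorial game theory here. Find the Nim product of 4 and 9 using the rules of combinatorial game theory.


Nim multiplication is bilinear over XOR: (u XOR v) * w = (u*w) XOR (v*w).
So we split each operand into its bit components and XOR the pairwise Nim products.
4 = 4 (as XOR of powers of 2).
9 = 1 + 8 (as XOR of powers of 2).
Using the standard Nim-product table on single bits:
  2*2 = 3,   2*4 = 8,   2*8 = 12,
  4*4 = 6,   4*8 = 11,  8*8 = 13,
and  1*x = x (identity), k*l = l*k (commutative).
Pairwise Nim products:
  4 * 1 = 4
  4 * 8 = 11
XOR them: 4 XOR 11 = 15.
Result: 4 * 9 = 15 (in Nim).

15


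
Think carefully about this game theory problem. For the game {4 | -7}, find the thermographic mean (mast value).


Game = {4 | -7}, a switch {a | b} with numbers a > b.
Its thermograph has left wall a - t and right wall b + t, which meet at t = (a - b)/2, where both equal (a + b)/2. So the mast (mean value) is at (a + b)/2.
Mean = (4 + (-7))/2 = -3/2 = -3/2

-3/2


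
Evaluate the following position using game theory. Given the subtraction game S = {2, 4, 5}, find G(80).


The subtraction set is S = {2, 4, 5}.
G(k) = mex{ G(k - s) : s in S, s <= k }. We compute iteratively: G(0) = 0.
G(1) = mex({}) = 0
G(2) = mex({0}) = 1
G(3) = mex({0}) = 1
G(4) = mex({0, 1}) = 2
G(5) = mex({0, 1}) = 2
G(6) = mex({0, 1, 2}) = 3
G(7) = mex({1, 2}) = 0
G(8) = mex({1, 2, 3}) = 0
G(9) = mex({0, 2}) = 1
G(10) = mex({0, 2, 3}) = 1
G(11) = mex({0, 1, 3}) = 2
Observe that G(7)..G(11) = 0, 0, 1, 1, 2 repeats G(0)..G(4) = 0, 0, 1, 1, 2.
For k >= max(S) = 5, G(k) is determined by the previous 5 values G(k-5)..G(k-1); a window of 5 consecutive values has recurred shifted by 7, so by induction G(k + 7) = G(k) for all k >= 0: the sequence is periodic from the start with period 7.
One period: G(0..6) = 0, 0, 1, 1, 2, 2, 3.
80 mod 7 = 3, so G(80) = G(3) = 1.

1


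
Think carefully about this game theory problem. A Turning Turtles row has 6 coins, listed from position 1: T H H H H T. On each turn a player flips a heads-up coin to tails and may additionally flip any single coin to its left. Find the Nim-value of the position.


Coins: T H H H H T
Key fact: a single head at position k behaves exactly like a Nim heap of size k (turning it to T and optionally flipping a coin at j < k corresponds to moving the heap from k to j, or to 0), and heads combine as a disjunctive sum (two heads at the same place would cancel, matching j XOR j = 0). So the Nim-value is the XOR of the 1-indexed positions of the heads.
Face-up positions (1-indexed): [2, 3, 4, 5]
XOR 0 with 2: 0 XOR 2 = 2
XOR 2 with 3: 2 XOR 3 = 1
XOR 1 with 4: 1 XOR 4 = 5
XOR 5 with 5: 5 XOR 5 = 0
Nim-value = 0

0


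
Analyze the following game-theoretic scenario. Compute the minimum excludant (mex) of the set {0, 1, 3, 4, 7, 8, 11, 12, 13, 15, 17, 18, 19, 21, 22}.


Set = {0, 1, 3, 4, 7, 8, 11, 12, 13, 15, 17, 18, 19, 21, 22}
0 is in the set.
1 is in the set.
2 is NOT in the set. This is the mex.
mex = 2

2


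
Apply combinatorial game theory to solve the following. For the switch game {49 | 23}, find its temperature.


The game is {49 | 23}, a switch {a | b} with numbers a > b.
Cooling {a | b} by t gives {a - t | b + t}, which stops being hot when a - t = b + t, i.e. at t = (a - b)/2. So the temperature of a switch is (a - b)/2.
Temperature = (Left option - Right option) / 2
= (49 - (23)) / 2
= 26 / 2
= 13

13


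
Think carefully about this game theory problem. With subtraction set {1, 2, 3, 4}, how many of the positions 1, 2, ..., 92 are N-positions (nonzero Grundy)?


Subtraction set S = {1, 2, 3, 4}, so G(n) = n mod 5.
G(n) = 0 when n is a multiple of 5.
Multiples of 5 in [1, 92]: 18
N-positions (nonzero Grundy) = 92 - 18 = 74

74


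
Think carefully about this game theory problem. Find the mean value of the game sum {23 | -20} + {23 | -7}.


G1 = {23 | -20}, G2 = {23 | -7}
Each is a switch {a | b} with numbers a > b; its mean value is (a + b)/2, and mean value is additive over game sums: m(G1 + G2) = m(G1) + m(G2).
Mean of G1 = (23 + (-20))/2 = 3/2 = 3/2
Mean of G2 = (23 + (-7))/2 = 16/2 = 8
Mean of G1 + G2 = 3/2 + 8 = 19/2

19/2


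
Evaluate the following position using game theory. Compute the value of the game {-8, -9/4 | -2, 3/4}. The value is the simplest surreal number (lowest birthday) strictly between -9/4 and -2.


Left options: {-8, -9/4}, max = -9/4
Right options: {-2, 3/4}, min = -2
All options are numbers and max(Left) < min(Right), so by the simplicity theorem the value is the simplest (earliest-born) number strictly between -9/4 and -2.
No integer lies strictly between -9/4 and -2, so the value is the dyadic rational m/2^k in the interval with the smallest k (then m odd); search k = 1, 2, ...:
Denominator 2: no odd multiple of 1/2 lies strictly between -9/4 and -2.
Denominator 4: no odd multiple of 1/4 lies strictly between -9/4 and -2.
Denominator 8: -17/8 lies strictly between -9/4 and -2 -- found.
The simplest number in the interval is -17/8.
Game value = -17/8

-17/8


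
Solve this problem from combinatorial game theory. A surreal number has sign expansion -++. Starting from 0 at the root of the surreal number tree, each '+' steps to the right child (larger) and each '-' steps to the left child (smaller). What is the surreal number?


Sign expansion: -++
Rule: track bounds (lo, hi), initially (-inf, +inf). On '+', the current value becomes lo and we move to the simplest number in (value, hi): value + 1 if hi = +inf, otherwise the midpoint (value + hi)/2. On '-', the current value becomes hi and we move to value - 1 if lo = -inf, otherwise the midpoint (lo + value)/2.
Start at 0.
Step 1: sign = -, move left. Bounds: (-inf, 0). Value = -1
Step 2: sign = +, move right. Bounds: (-1, 0). Value = -1/2
Step 3: sign = +, move right. Bounds: (-1/2, 0). Value = -1/4
The surreal number with sign expansion -++ is -1/4.

-1/4


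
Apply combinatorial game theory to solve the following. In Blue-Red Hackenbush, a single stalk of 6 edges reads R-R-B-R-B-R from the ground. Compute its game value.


Edges (from ground): R-R-B-R-B-R
By Berlekamp's sign-expansion rule, a Blue-Red Hackenbush stalk has the value of the surreal number whose sign sequence is the edge sequence with B -> + and R -> -.
Sign sequence: --+-+-
Trace the sign expansion in the surreal number tree, starting from 0:
Edge 1: R (sign -) -> bounds (-inf, 0), value = -1
Edge 2: R (sign -) -> bounds (-inf, -1), value = -2
Edge 3: B (sign +) -> bounds (-2, -1), value = -3/2
Edge 4: R (sign -) -> bounds (-2, -3/2), value = -7/4
Edge 5: B (sign +) -> bounds (-7/4, -3/2), value = -13/8
Edge 6: R (sign -) -> bounds (-7/4, -13/8), value = -27/16
Game value = -27/16

-27/16


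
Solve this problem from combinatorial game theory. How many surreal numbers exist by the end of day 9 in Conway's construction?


Day 0: {|} = 0 is born. Count = 1.
Day n: the number of surreal numbers born by day n is 2^(n+1) - 1.
By day 0: 2^1 - 1 = 1
By day 1: 2^2 - 1 = 3
By day 2: 2^3 - 1 = 7
By day 3: 2^4 - 1 = 15
By day 4: 2^5 - 1 = 31
By day 5: 2^6 - 1 = 63
By day 6: 2^7 - 1 = 127
By day 7: 2^8 - 1 = 255
By day 8: 2^9 - 1 = 511
By day 9: 2^10 - 1 = 1023
By day 9: 1023 surreal numbers.

1023


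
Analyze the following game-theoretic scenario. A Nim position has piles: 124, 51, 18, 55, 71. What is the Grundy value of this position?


We need the XOR (exclusive or) of all pile sizes.
After XOR-ing pile 1 (size 124): 0 XOR 124 = 124
After XOR-ing pile 2 (size 51): 124 XOR 51 = 79
After XOR-ing pile 3 (size 18): 79 XOR 18 = 93
After XOR-ing pile 4 (size 55): 93 XOR 55 = 106
After XOR-ing pile 5 (size 71): 106 XOR 71 = 45
The Nim-value of this position is 45.

45


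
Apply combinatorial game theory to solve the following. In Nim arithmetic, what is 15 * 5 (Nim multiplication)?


Nim multiplication is bilinear over XOR: (u XOR v) * w = (u*w) XOR (v*w).
So we split each operand into its bit components and XOR the pairwise Nim products.
15 = 1 + 2 + 4 + 8 (as XOR of powers of 2).
5 = 1 + 4 (as XOR of powers of 2).
Using the standard Nim-product table on single bits:
  2*2 = 3,   2*4 = 8,   2*8 = 12,
  4*4 = 6,   4*8 = 11,  8*8 = 13,
and  1*x = x (identity), k*l = l*k (commutative).
Pairwise Nim products:
  1 * 1 = 1
  1 * 4 = 4
  2 * 1 = 2
  2 * 4 = 8
  4 * 1 = 4
  4 * 4 = 6
  8 * 1 = 8
  8 * 4 = 11
XOR them: 1 XOR 4 XOR 2 XOR 8 XOR 4 XOR 6 XOR 8 XOR 11 = 14.
Result: 15 * 5 = 14 (in Nim).

14


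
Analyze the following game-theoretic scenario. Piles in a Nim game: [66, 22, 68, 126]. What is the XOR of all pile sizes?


We need the XOR (exclusive or) of all pile sizes.
After XOR-ing pile 1 (size 66): 0 XOR 66 = 66
After XOR-ing pile 2 (size 22): 66 XOR 22 = 84
After XOR-ing pile 3 (size 68): 84 XOR 68 = 16
After XOR-ing pile 4 (size 126): 16 XOR 126 = 110
The Nim-value of this position is 110.

110


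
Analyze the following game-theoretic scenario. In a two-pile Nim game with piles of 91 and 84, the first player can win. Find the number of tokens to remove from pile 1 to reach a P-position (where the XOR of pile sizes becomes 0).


Piles: 91 and 84
Current XOR: 91 XOR 84 = 15 (non-zero, so this is an N-position).
To make the XOR zero, we need to find a move that balances the piles.
For pile 1 (size 91): target = 91 XOR 15 = 84
We reduce pile 1 from 91 to 84.
Tokens removed: 91 - 84 = 7
Verification: 84 XOR 84 = 0

7


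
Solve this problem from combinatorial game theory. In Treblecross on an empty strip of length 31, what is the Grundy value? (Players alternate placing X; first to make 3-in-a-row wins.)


Treblecross: place X on empty cells; 3-in-a-row wins.
Playing within two cells of an existing X lets the opponent win at once, so sensible play treats the cells i-2..i+2 around each X as dead. The player left with no safe cell loses, so this is a normal-play take-away game on strips of safe cells.
Placing X at cell i (0-indexed) of a strip of k safe cells leaves independent strips of sizes max(0, i-2) and max(0, k-i-3). Hence G(k) = mex{ G(max(0,i-2)) XOR G(max(0,k-i-3)) : 0 <= i < k }, with G(0) = 0.
G(1): splits (0,0):0^0=0 -> mex({0}) = 1
G(2): splits (0,0):0^0=0 -> mex({0}) = 1
G(3): splits (0,0):0^0=0 -> mex({0}) = 1
G(4): splits (0,1):0^1=1 (0,0):0^0=0 -> mex({0, 1}) = 2
G(5): splits (0,2):0^1=1 (0,1):0^1=1 (0,0):0^0=0 -> mex({0, 1}) = 2
G(6) = mex({1}) = 0
G(7) = mex({0, 1, 2}) = 3
G(8) = mex({0, 1, 2}) = 3
G(9) = mex({0, 2}) = 1
G(10) = mex({0, 2, 3}) = 1
G(11) = mex({0, 3}) = 1
G(12) = mex({1, 3}) = 0
G(13) = mex({0, 1, 2, 3}) = 4
G(14) = mex({0, 1, 2}) = 3
G(15) = mex({0, 1, 2}) = 3
G(16) = mex({0, 1, 2, 4}) = 3
G(17) = mex({0, 1, 3, 4}) = 2
G(18) = mex({0, 1, 3, 4}) = 2
G(19) = mex({0, 1, 3, 5}) = 2
G(20) = mex({0, 1, 2, 3, 5}) = 4
G(21) = mex({0, 1, 2, 3, 5}) = 4
G(22) = mex({1, 2, 6}) = 0
G(23) = mex({0, 1, 2, 3, 4, 6}) = 5
G(24) = mex({0, 1, 2, 3, 4}) = 5
G(25) = mex({0, 1, 3, 4, 7}) = 2
G(26) = mex({0, 1, 3, 4, 5, 7}) = 2
G(27) = mex({0, 1, 3, 5}) = 2
G(28) = mex({0, 1, 2, 5}) = 3
G(29) = mex({0, 1, 2, 4, 5, 6}) = 3
G(30) = mex({1, 2, 4, 6}) = 0
G(31) = mex({0, 1, 2, 3, 4, 6}) = 5
Therefore G(31) = 5.

5


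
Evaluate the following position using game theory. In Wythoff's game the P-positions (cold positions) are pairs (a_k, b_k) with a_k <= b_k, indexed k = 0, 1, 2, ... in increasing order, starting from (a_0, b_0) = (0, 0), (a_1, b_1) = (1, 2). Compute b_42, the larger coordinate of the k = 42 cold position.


By Wythoff's theorem, a_k = floor(k * phi) and b_k = floor(k * phi^2) = a_k + k, where phi = (1 + sqrt(5))/2 is the golden ratio.
phi = (1 + sqrt(5))/2 = 1.618034
phi^2 = phi + 1 = 2.618034
k = 42
k * phi^2 = 42 * 2.618034 = 109.957428
b_42 = floor(k * phi^2) = 109 (check: a_42 + k = 67 + 42 = 109)

109


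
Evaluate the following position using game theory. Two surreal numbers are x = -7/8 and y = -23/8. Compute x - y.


x = -7/8, y = -23/8
Converting to common denominator: 8
x = -7/8, y = -23/8
x - y = -7/8 - -23/8 = 2

2


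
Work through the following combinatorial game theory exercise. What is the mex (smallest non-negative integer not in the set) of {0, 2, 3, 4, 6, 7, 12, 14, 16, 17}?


Set = {0, 2, 3, 4, 6, 7, 12, 14, 16, 17}
0 is in the set.
1 is NOT in the set. This is the mex.
mex = 1

1


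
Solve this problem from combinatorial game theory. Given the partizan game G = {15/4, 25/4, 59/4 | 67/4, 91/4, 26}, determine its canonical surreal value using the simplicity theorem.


Left options: {15/4, 25/4, 59/4}, max = 59/4
Right options: {67/4, 91/4, 26}, min = 67/4
All options are numbers and max(Left) < min(Right), so by the simplicity theorem the value is the simplest (earliest-born) number strictly between 59/4 and 67/4.
Integers 15 through 16 all lie strictly between 59/4 and 67/4.
Among integers, the simplest (lowest birthday = smallest |n|; 0 is born on day 0, +-n on day n) is 15.
No non-integer in the interval can be simpler: if x is a non-integer in the interval, then floor(x) or ceil(x) also lies in the interval (the interval contains an integer), and both are proper prefixes of x's sign expansion, i.e. born earlier. So the game value is 15.
Game value = 15

15


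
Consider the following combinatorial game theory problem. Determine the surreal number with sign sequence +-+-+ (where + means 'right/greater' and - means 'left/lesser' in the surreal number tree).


Sign expansion: +-+-+
Rule: track bounds (lo, hi), initially (-inf, +inf). On '+', the current value becomes lo and we move to the simplest number in (value, hi): value + 1 if hi = +inf, otherwise the midpoint (value + hi)/2. On '-', the current value becomes hi and we move to value - 1 if lo = -inf, otherwise the midpoint (lo + value)/2.
Start at 0.
Step 1: sign = +, move right. Bounds: (0, +inf). Value = 1
Step 2: sign = -, move left. Bounds: (0, 1). Value = 1/2
Step 3: sign = +, move right. Bounds: (1/2, 1). Value = 3/4
Step 4: sign = -, move left. Bounds: (1/2, 3/4). Value = 5/8
Step 5: sign = +, move right. Bounds: (5/8, 3/4). Value = 11/16
The surreal number with sign expansion +-+-+ is 11/16.

11/16


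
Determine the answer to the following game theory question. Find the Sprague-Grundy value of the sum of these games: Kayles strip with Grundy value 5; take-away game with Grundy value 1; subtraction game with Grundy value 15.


By the Sprague-Grundy theorem, the Grundy value of a sum of games is the XOR of individual Grundy values.
Kayles strip: Grundy value = 5. Running XOR: 0 XOR 5 = 5
take-away game: Grundy value = 1. Running XOR: 5 XOR 1 = 4
subtraction game: Grundy value = 15. Running XOR: 4 XOR 15 = 11
The combined Grundy value is 11.

11


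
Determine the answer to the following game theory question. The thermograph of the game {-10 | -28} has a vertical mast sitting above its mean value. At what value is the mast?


Game = {-10 | -28}, a switch {a | b} with numbers a > b.
Its thermograph has left wall a - t and right wall b + t, which meet at t = (a - b)/2, where both equal (a + b)/2. So the mast (mean value) is at (a + b)/2.
Mean = (-10 + (-28))/2 = -38/2 = -19

-19


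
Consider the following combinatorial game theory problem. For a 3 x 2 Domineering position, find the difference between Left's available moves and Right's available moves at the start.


Board is 3 x 2 (rows x cols).
Left (vertical) placements: (rows-1) * cols = 2 * 2 = 4
Right (horizontal) placements: rows * (cols-1) = 3 * 1 = 3
Advantage = Left - Right = 4 - 3 = 1

1


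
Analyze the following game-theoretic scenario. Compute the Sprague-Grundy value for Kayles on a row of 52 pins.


Kayles: a move removes 1 or 2 adjacent pins from a contiguous row.
Removing pins from a row of k leaves two independent rows (a, b) with a + b = k - 1 (one pin) or a + b = k - 2 (two pins); an end removal gives a = 0.
By Sprague-Grundy, G(k) = mex{ G(a) XOR G(b) } over all these splits. G(0) = 0.
G(1): splits (0,0):0^0=0 -> mex({0}) = 1
G(2): splits (0,1):0^1=1 (0,0):0^0=0 -> mex({0, 1}) = 2
G(3): splits (0,2):0^2=2 (1,1):1^1=0 (0,1):0^1=1 -> mex({0, 1, 2}) = 3
G(4): splits (0,3):0^3=3 (1,2):1^2=3 (0,2):0^2=2 (1,1):1^1=0 -> mex({0, 2, 3}) = 1
G(5): splits (0,4):0^1=1 (1,3):1^3=2 (2,2):2^2=0 (0,3):0^3=3 (1,2):1^2=3 -> mex({0, 1, 2, 3}) = 4
G(6) = mex({0, 1, 2, 4}) = 3
G(7) = mex({0, 1, 3, 4, 5}) = 2
G(8) = mex({0, 2, 3, 5, 6}) = 1
G(9) = mex({0, 1, 2, 3, 6, 7}) = 4
G(10) = mex({0, 1, 3, 4, 5, 7}) = 2
G(11) = mex({0, 1, 2, 3, 4, 5}) = 6
G(12) = mex({0, 1, 2, 3, 5, 6, 7}) = 4
G(13) = mex({0, 2, 3, 4, 6, 7}) = 1
G(14) = mex({0, 1, 4, 5, 6, 7}) = 2
G(15) = mex({0, 1, 2, 3, 4, 5, 6}) = 7
G(16) = mex({0, 2, 3, 5, 6, 7}) = 1
G(17) = mex({0, 1, 2, 3, 5, 6, 7}) = 4
G(18) = mex({0, 1, 2, 4, 5, 6}) = 3
G(19) = mex({0, 1, 3, 4, 5, 7}) = 2
G(20) = mex({0, 2, 3, 4, 5, 6, 7}) = 1
G(21) = mex({0, 1, 2, 3, 5, 6, 7}) = 4
G(22) = mex({0, 1, 2, 3, 4, 5, 7}) = 6
G(23) = mex({0, 1, 2, 3, 4, 5, 6}) = 7
G(24) = mex({0, 1, 2, 3, 5, 6, 7}) = 4
G(25) = mex({0, 2, 3, 4, 6, 7}) = 1
G(26) = mex({0, 1, 3, 4, 5, 6, 7}) = 2
G(27) = mex({0, 1, 2, 3, 4, 5, 6, 7}) = 8
G(28) = mex({0, 1, 2, 3, 4, 6, 7, 8}) = 5
G(29) = mex({0, 1, 2, 3, 5, 6, 7, 8, 9}) = 4
G(30) = mex({0, 1, 2, 3, 4, 5, 6, 9, 10}) = 7
G(31) = mex({0, 1, 3, 4, 5, 7, 10, 11}) = 2
G(32) = mex({0, 2, 3, 4, 5, 6, 7, 9, 11}) = 1
G(33) = mex({0, 1, 2, 3, 4, 5, 6, 7, 9, 12}) = 8
G(34) = mex({0, 1, 2, 3, 4, 5, 7, 8, 11, 12}) = 6
G(35) = mex({0, 1, 2, 3, 4, 5, 6, 8, 9, 10, 11}) = 7
G(36) = mex({0, 1, 2, 3, 5, 6, 7, 9, 10}) = 4
G(37) = mex({0, 2, 3, 4, 6, 7, 9, 10, 11, 12}) = 1
G(38) = mex({0, 1, 3, 4, 5, 6, 7, 9, 10, 11, 12}) = 2
G(39) = mex({0, 1, 2, 4, 5, 6, 7, 9, 10, 12, 14}) = 3
G(40) = mex({0, 2, 3, 4, 6, 7, 11, 12, 14}) = 1
G(41) = mex({0, 1, 2, 3, 5, 6, 7, 9, 10, 11, 12}) = 4
G(42) = mex({0, 1, 2, 3, 4, 5, 6, 9, 10}) = 7
G(43) = mex({0, 1, 3, 4, 5, 7, 9, 10, 12, 15}) = 2
G(44) = mex({0, 2, 3, 4, 5, 6, 7, 9, 10, 12, 15}) = 1
G(45) = mex({0, 1, 2, 3, 4, 5, 6, 7, 9, 10, 12, 14}) = 8
G(46) = mex({0, 1, 3, 4, 5, 7, 8, 11, 12, 14}) = 2
G(47) = mex({0, 1, 2, 3, 4, 5, 6, 8, 9, 10, 11, 12}) = 7
G(48) = mex({0, 1, 2, 3, 5, 6, 7, 9, 10}) = 4
G(49) = mex({0, 2, 3, 4, 6, 7, 9, 10, 11, 12, 15}) = 1
G(50) = mex({0, 1, 4, 5, 6, 7, 9, 11, 12, 14, 15}) = 2
G(51) = mex({0, 1, 2, 3, 4, 5, 6, 7, 9, 12, 14, 15}) = 8
G(52) = mex({0, 2, 3, 4, 5, 6, 7, 8, 11, 12, 15}) = 1
Therefore G(52) = 1.

1


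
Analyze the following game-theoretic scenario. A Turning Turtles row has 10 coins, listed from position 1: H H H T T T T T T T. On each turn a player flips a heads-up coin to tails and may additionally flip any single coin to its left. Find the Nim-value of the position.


Coins: H H H T T T T T T T
Key fact: a single head at position k behaves exactly like a Nim heap of size k (turning it to T and optionally flipping a coin at j < k corresponds to moving the heap from k to j, or to 0), and heads combine as a disjunctive sum (two heads at the same place would cancel, matching j XOR j = 0). So the Nim-value is the XOR of the 1-indexed positions of the heads.
Face-up positions (1-indexed): [1, 2, 3]
XOR 0 with 1: 0 XOR 1 = 1
XOR 1 with 2: 1 XOR 2 = 3
XOR 3 with 3: 3 XOR 3 = 0
Nim-value = 0

0


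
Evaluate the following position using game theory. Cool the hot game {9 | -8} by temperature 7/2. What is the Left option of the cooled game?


Original game: {9 | -8} (a switch {a | b} with a > b).
Cooling by t (for t below the temperature (a - b)/2 = 17/2) taxes each move by t: {a | b} cooled by t is {a - t | b + t}.
Cooling amount: t = 7/2
Cooled Left option: 9 - 7/2 = 11/2
Cooled Right option: -8 + 7/2 = -9/2
Cooled game: {11/2 | -9/2}
Left option = 11/2

11/2


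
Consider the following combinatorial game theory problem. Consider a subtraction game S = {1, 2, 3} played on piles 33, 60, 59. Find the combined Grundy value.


Subtraction set: {1, 2, 3}
For this subtraction set, G(n) = n mod 4 (period = max + 1 = 4).
Pile 1 (size 33): G(33) = 33 mod 4 = 1
Pile 2 (size 60): G(60) = 60 mod 4 = 0
Pile 3 (size 59): G(59) = 59 mod 4 = 3
Total Grundy value = XOR of all: 1 XOR 0 XOR 3 = 2

2


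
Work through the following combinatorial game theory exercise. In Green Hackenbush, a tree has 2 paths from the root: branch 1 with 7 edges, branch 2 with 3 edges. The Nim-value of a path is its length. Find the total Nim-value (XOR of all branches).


The tree has 2 branches from the ground vertex.
In Green Hackenbush, the Nim-value of a simple path of length k is k.
Branch 1: length 7, Nim-value = 7
Branch 2: length 3, Nim-value = 3
Total Nim-value = XOR of all branch values:
0 XOR 7 = 7
7 XOR 3 = 4
Nim-value of the tree = 4

4


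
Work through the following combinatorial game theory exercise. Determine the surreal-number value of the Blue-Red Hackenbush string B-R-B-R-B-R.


Edges (from ground): B-R-B-R-B-R
By Berlekamp's sign-expansion rule, a Blue-Red Hackenbush stalk has the value of the surreal number whose sign sequence is the edge sequence with B -> + and R -> -.
Sign sequence: +-+-+-
Trace the sign expansion in the surreal number tree, starting from 0:
Edge 1: B (sign +) -> bounds (0, +inf), value = 1
Edge 2: R (sign -) -> bounds (0, 1), value = 1/2
Edge 3: B (sign +) -> bounds (1/2, 1), value = 3/4
Edge 4: R (sign -) -> bounds (1/2, 3/4), value = 5/8
Edge 5: B (sign +) -> bounds (5/8, 3/4), value = 11/16
Edge 6: R (sign -) -> bounds (5/8, 11/16), value = 21/32
Game value = 21/32

21/32


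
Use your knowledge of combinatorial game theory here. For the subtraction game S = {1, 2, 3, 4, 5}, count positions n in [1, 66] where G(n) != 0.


Subtraction set S = {1, 2, 3, 4, 5}, so G(n) = n mod 6.
G(n) = 0 when n is a multiple of 6.
Multiples of 6 in [1, 66]: 11
N-positions (nonzero Grundy) = 66 - 11 = 55

55


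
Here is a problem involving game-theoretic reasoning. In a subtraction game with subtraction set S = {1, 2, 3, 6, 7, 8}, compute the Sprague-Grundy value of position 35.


The subtraction set is S = {1, 2, 3, 6, 7, 8}.
G(k) = mex{ G(k - s) : s in S, s <= k }. We compute iteratively: G(0) = 0.
G(1) = mex({0}) = 1
G(2) = mex({0, 1}) = 2
G(3) = mex({0, 1, 2}) = 3
G(4) = mex({1, 2, 3}) = 0
G(5) = mex({0, 2, 3}) = 1
G(6) = mex({0, 1, 3}) = 2
G(7) = mex({0, 1, 2}) = 3
G(8) = mex({0, 1, 2, 3}) = 4
G(9) = mex({1, 2, 3, 4}) = 0
G(10) = mex({0, 2, 3, 4}) = 1
G(11) = mex({0, 1, 3, 4}) = 2
G(12) = mex({0, 1, 2}) = 3
G(13) = mex({1, 2, 3}) = 0
G(14) = mex({0, 2, 3, 4}) = 1
G(15) = mex({0, 1, 3, 4}) = 2
G(16) = mex({0, 1, 2, 4}) = 3
Observe that G(9)..G(16) = 0, 1, 2, 3, 0, 1, 2, 3 repeats G(0)..G(7) = 0, 1, 2, 3, 0, 1, 2, 3.
For k >= max(S) = 8, G(k) is determined by the previous 8 values G(k-8)..G(k-1); a window of 8 consecutive values has recurred shifted by 9, so by induction G(k + 9) = G(k) for all k >= 0: the sequence is periodic from the start with period 9.
One period: G(0..8) = 0, 1, 2, 3, 0, 1, 2, 3, 4.
35 mod 9 = 8, so G(35) = G(8) = 4.

4


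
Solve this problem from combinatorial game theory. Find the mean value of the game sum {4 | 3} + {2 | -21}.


G1 = {4 | 3}, G2 = {2 | -21}
Each is a switch {a | b} with numbers a > b; its mean value is (a + b)/2, and mean value is additive over game sums: m(G1 + G2) = m(G1) + m(G2).
Mean of G1 = (4 + (3))/2 = 7/2 = 7/2
Mean of G2 = (2 + (-21))/2 = -19/2 = -19/2
Mean of G1 + G2 = 7/2 + -19/2 = -6

-6


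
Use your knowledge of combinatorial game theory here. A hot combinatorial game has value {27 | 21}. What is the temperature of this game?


The game is {27 | 21}, a switch {a | b} with numbers a > b.
Cooling {a | b} by t gives {a - t | b + t}, which stops being hot when a - t = b + t, i.e. at t = (a - b)/2. So the temperature of a switch is (a - b)/2.
Temperature = (Left option - Right option) / 2
= (27 - (21)) / 2
= 6 / 2
= 3

3


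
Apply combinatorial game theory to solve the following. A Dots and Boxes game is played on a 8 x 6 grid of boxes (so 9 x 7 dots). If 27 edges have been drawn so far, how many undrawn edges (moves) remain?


Grid: 8 x 6 boxes, i.e. 9 rows and 7 columns of dots.
Horizontal edges: (rows + 1) * cols = 9 * 6 = 54
Vertical edges: rows * (cols + 1) = 8 * 7 = 56
Total edges: 54 + 56 = 110
Edges drawn: 27
Remaining: 110 - 27 = 83

83


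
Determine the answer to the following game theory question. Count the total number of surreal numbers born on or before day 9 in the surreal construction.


Day 0: {|} = 0 is born. Count = 1.
Day n: the number of surreal numbers born by day n is 2^(n+1) - 1.
By day 0: 2^1 - 1 = 1
By day 1: 2^2 - 1 = 3
By day 2: 2^3 - 1 = 7
By day 3: 2^4 - 1 = 15
By day 4: 2^5 - 1 = 31
By day 5: 2^6 - 1 = 63
By day 6: 2^7 - 1 = 127
By day 7: 2^8 - 1 = 255
By day 8: 2^9 - 1 = 511
By day 9: 2^10 - 1 = 1023
By day 9: 1023 surreal numbers.

1023


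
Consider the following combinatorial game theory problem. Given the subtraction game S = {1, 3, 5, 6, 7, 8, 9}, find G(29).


The subtraction set is S = {1, 3, 5, 6, 7, 8, 9}.
G(k) = mex{ G(k - s) : s in S, s <= k }. We compute iteratively: G(0) = 0.
G(1) = mex({0}) = 1
G(2) = mex({1}) = 0
G(3) = mex({0}) = 1
G(4) = mex({1}) = 0
G(5) = mex({0}) = 1
G(6) = mex({0, 1}) = 2
G(7) = mex({0, 1, 2}) = 3
G(8) = mex({0, 1, 3}) = 2
G(9) = mex({0, 1, 2}) = 3
G(10) = mex({0, 1, 3}) = 2
G(11) = mex({0, 1, 2}) = 3
G(12) = mex({0, 1, 2, 3}) = 4
G(13) = mex({0, 1, 2, 3, 4}) = 5
G(14) = mex({1, 2, 3, 5}) = 0
G(15) = mex({0, 2, 3, 4}) = 1
G(16) = mex({1, 2, 3, 5}) = 0
G(17) = mex({0, 2, 3, 4}) = 1
G(18) = mex({1, 2, 3, 4, 5}) = 0
G(19) = mex({0, 2, 3, 4, 5}) = 1
G(20) = mex({0, 1, 3, 4, 5}) = 2
G(21) = mex({0, 1, 2, 4, 5}) = 3
G(22) = mex({0, 1, 3, 5}) = 2
Observe that G(14)..G(22) = 0, 1, 0, 1, 0, 1, 2, 3, 2 repeats G(0)..G(8) = 0, 1, 0, 1, 0, 1, 2, 3, 2.
For k >= max(S) = 9, G(k) is determined by the previous 9 values G(k-9)..G(k-1); a window of 9 consecutive values has recurred shifted by 14, so by induction G(k + 14) = G(k) for all k >= 0: the sequence is periodic from the start with period 14.
One period: G(0..13) = 0, 1, 0, 1, 0, 1, 2, 3, 2, 3, 2, 3, 4, 5.
29 mod 14 = 1, so G(29) = G(1) = 1.

1


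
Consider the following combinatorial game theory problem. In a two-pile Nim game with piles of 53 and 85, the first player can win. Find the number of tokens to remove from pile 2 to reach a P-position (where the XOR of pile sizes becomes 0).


Piles: 53 and 85
Current XOR: 53 XOR 85 = 96 (non-zero, so this is an N-position).
To make the XOR zero, we need to find a move that balances the piles.
For pile 2 (size 85): target = 85 XOR 96 = 53
We reduce pile 2 from 85 to 53.
Tokens removed: 85 - 53 = 32
Verification: 53 XOR 53 = 0

32


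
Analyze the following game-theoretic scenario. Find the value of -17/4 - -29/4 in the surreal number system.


x = -17/4, y = -29/4
Converting to common denominator: 4
x = -17/4, y = -29/4
x - y = -17/4 - -29/4 = 3

3


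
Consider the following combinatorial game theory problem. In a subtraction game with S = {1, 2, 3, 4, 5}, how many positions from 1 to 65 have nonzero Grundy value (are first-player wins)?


Subtraction set S = {1, 2, 3, 4, 5}, so G(n) = n mod 6.
G(n) = 0 when n is a multiple of 6.
Multiples of 6 in [1, 65]: 10
N-positions (nonzero Grundy) = 65 - 10 = 55

55


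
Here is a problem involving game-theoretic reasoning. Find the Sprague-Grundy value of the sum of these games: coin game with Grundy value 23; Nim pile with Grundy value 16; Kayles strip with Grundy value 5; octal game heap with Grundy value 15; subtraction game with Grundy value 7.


By the Sprague-Grundy theorem, the Grundy value of a sum of games is the XOR of individual Grundy values.
coin game: Grundy value = 23. Running XOR: 0 XOR 23 = 23
Nim pile: Grundy value = 16. Running XOR: 23 XOR 16 = 7
Kayles strip: Grundy value = 5. Running XOR: 7 XOR 5 = 2
octal game heap: Grundy value = 15. Running XOR: 2 XOR 15 = 13
subtraction game: Grundy value = 7. Running XOR: 13 XOR 7 = 10
The combined Grundy value is 10.

10


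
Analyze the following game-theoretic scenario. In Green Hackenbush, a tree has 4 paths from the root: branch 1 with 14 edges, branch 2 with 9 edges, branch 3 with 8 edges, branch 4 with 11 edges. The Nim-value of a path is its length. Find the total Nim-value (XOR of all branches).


The tree has 4 branches from the ground vertex.
In Green Hackenbush, the Nim-value of a simple path of length k is k.
Branch 1: length 14, Nim-value = 14
Branch 2: length 9, Nim-value = 9
Branch 3: length 8, Nim-value = 8
Branch 4: length 11, Nim-value = 11
Total Nim-value = XOR of all branch values:
0 XOR 14 = 14
14 XOR 9 = 7
7 XOR 8 = 15
15 XOR 11 = 4
Nim-value of the tree = 4

4


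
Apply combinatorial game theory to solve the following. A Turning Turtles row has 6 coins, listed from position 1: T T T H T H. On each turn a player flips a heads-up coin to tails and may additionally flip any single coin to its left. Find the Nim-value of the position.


Coins: T T T H T H
Key fact: a single head at position k behaves exactly like a Nim heap of size k (turning it to T and optionally flipping a coin at j < k corresponds to moving the heap from k to j, or to 0), and heads combine as a disjunctive sum (two heads at the same place would cancel, matching j XOR j = 0). So the Nim-value is the XOR of the 1-indexed positions of the heads.
Face-up positions (1-indexed): [4, 6]
XOR 0 with 4: 0 XOR 4 = 4
XOR 4 with 6: 4 XOR 6 = 2
Nim-value = 2

2


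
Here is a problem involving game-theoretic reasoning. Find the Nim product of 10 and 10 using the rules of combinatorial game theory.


Nim multiplication is bilinear over XOR: (u XOR v) * w = (u*w) XOR (v*w).
So we split each operand into its bit components and XOR the pairwise Nim products.
10 = 2 + 8 (as XOR of powers of 2).
10 = 2 + 8 (as XOR of powers of 2).
Using the standard Nim-product table on single bits:
  2*2 = 3,   2*4 = 8,   2*8 = 12,
  4*4 = 6,   4*8 = 11,  8*8 = 13,
and  1*x = x (identity), k*l = l*k (commutative).
Pairwise Nim products:
  2 * 2 = 3
  2 * 8 = 12
  8 * 2 = 12
  8 * 8 = 13
XOR them: 3 XOR 12 XOR 12 XOR 13 = 14.
Result: 10 * 10 = 14 (in Nim).

14


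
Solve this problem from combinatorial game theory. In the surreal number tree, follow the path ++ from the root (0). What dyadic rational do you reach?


Sign expansion: ++
Rule: track bounds (lo, hi), initially (-inf, +inf). On '+', the current value becomes lo and we move to the simplest number in (value, hi): value + 1 if hi = +inf, otherwise the midpoint (value + hi)/2. On '-', the current value becomes hi and we move to value - 1 if lo = -inf, otherwise the midpoint (lo + value)/2.
Start at 0.
Step 1: sign = +, move right. Bounds: (0, +inf). Value = 1
Step 2: sign = +, move right. Bounds: (1, +inf). Value = 2
The surreal number with sign expansion ++ is 2.

2


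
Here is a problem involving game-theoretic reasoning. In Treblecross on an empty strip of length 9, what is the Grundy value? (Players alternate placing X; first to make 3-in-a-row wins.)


Treblecross: place X on empty cells; 3-in-a-row wins.
Playing within two cells of an existing X lets the opponent win at once, so sensible play treats the cells i-2..i+2 around each X as dead. The player left with no safe cell loses, so this is a normal-play take-away game on strips of safe cells.
Placing X at cell i (0-indexed) of a strip of k safe cells leaves independent strips of sizes max(0, i-2) and max(0, k-i-3). Hence G(k) = mex{ G(max(0,i-2)) XOR G(max(0,k-i-3)) : 0 <= i < k }, with G(0) = 0.
G(1): splits (0,0):0^0=0 -> mex({0}) = 1
G(2): splits (0,0):0^0=0 -> mex({0}) = 1
G(3): splits (0,0):0^0=0 -> mex({0}) = 1
G(4): splits (0,1):0^1=1 (0,0):0^0=0 -> mex({0, 1}) = 2
G(5): splits (0,2):0^1=1 (0,1):0^1=1 (0,0):0^0=0 -> mex({0, 1}) = 2
G(6) = mex({1}) = 0
G(7) = mex({0, 1, 2}) = 3
G(8) = mex({0, 1, 2}) = 3
G(9) = mex({0, 2}) = 1
Therefore G(9) = 1.

1


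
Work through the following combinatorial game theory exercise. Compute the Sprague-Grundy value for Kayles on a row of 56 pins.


Kayles: a move removes 1 or 2 adjacent pins from a contiguous row.
Removing pins from a row of k leaves two independent rows (a, b) with a + b = k - 1 (one pin) or a + b = k - 2 (two pins); an end removal gives a = 0.
By Sprague-Grundy, G(k) = mex{ G(a) XOR G(b) } over all these splits. G(0) = 0.
G(1): splits (0,0):0^0=0 -> mex({0}) = 1
G(2): splits (0,1):0^1=1 (0,0):0^0=0 -> mex({0, 1}) = 2
G(3): splits (0,2):0^2=2 (1,1):1^1=0 (0,1):0^1=1 -> mex({0, 1, 2}) = 3
G(4): splits (0,3):0^3=3 (1,2):1^2=3 (0,2):0^2=2 (1,1):1^1=0 -> mex({0, 2, 3}) = 1
G(5): splits (0,4):0^1=1 (1,3):1^3=2 (2,2):2^2=0 (0,3):0^3=3 (1,2):1^2=3 -> mex({0, 1, 2, 3}) = 4
G(6) = mex({0, 1, 2, 4}) = 3
G(7) = mex({0, 1, 3, 4, 5}) = 2
G(8) = mex({0, 2, 3, 5, 6}) = 1
G(9) = mex({0, 1, 2, 3, 6, 7}) = 4
G(10) = mex({0, 1, 3, 4, 5, 7}) = 2
G(11) = mex({0, 1, 2, 3, 4, 5}) = 6
G(12) = mex({0, 1, 2, 3, 5, 6, 7}) = 4
G(13) = mex({0, 2, 3, 4, 6, 7}) = 1
G(14) = mex({0, 1, 4, 5, 6, 7}) = 2
G(15) = mex({0, 1, 2, 3, 4, 5, 6}) = 7
G(16) = mex({0, 2, 3, 5, 6, 7}) = 1
G(17) = mex({0, 1, 2, 3, 5, 6, 7}) = 4
G(18) = mex({0, 1, 2, 4, 5, 6}) = 3
G(19) = mex({0, 1, 3, 4, 5, 7}) = 2
G(20) = mex({0, 2, 3, 4, 5, 6, 7}) = 1
G(21) = mex({0, 1, 2, 3, 5, 6, 7}) = 4
G(22) = mex({0, 1, 2, 3, 4, 5, 7}) = 6
G(23) = mex({0, 1, 2, 3, 4, 5, 6}) = 7
G(24) = mex({0, 1, 2, 3, 5, 6, 7}) = 4
G(25) = mex({0, 2, 3, 4, 6, 7}) = 1
G(26) = mex({0, 1, 3, 4, 5, 6, 7}) = 2
G(27) = mex({0, 1, 2, 3, 4, 5, 6, 7}) = 8
G(28) = mex({0, 1, 2, 3, 4, 6, 7, 8}) = 5
G(29) = mex({0, 1, 2, 3, 5, 6, 7, 8, 9}) = 4
G(30) = mex({0, 1, 2, 3, 4, 5, 6, 9, 10}) = 7
G(31) = mex({0, 1, 3, 4, 5, 7, 10, 11}) = 2
G(32) = mex({0, 2, 3, 4, 5, 6, 7, 9, 11}) = 1
G(33) = mex({0, 1, 2, 3, 4, 5, 6, 7, 9, 12}) = 8
G(34) = mex({0, 1, 2, 3, 4, 5, 7, 8, 11, 12}) = 6
G(35) = mex({0, 1, 2, 3, 4, 5, 6, 8, 9, 10, 11}) = 7
G(36) = mex({0, 1, 2, 3, 5, 6, 7, 9, 10}) = 4
G(37) = mex({0, 2, 3, 4, 6, 7, 9, 10, 11, 12}) = 1
G(38) = mex({0, 1, 3, 4, 5, 6, 7, 9, 10, 11, 12}) = 2
G(39) = mex({0, 1, 2, 4, 5, 6, 7, 9, 10, 12, 14}) = 3
G(40) = mex({0, 2, 3, 4, 6, 7, 11, 12, 14}) = 1
G(41) = mex({0, 1, 2, 3, 5, 6, 7, 9, 10, 11, 12}) = 4
G(42) = mex({0, 1, 2, 3, 4, 5, 6, 9, 10}) = 7
G(43) = mex({0, 1, 3, 4, 5, 7, 9, 10, 12, 15}) = 2
G(44) = mex({0, 2, 3, 4, 5, 6, 7, 9, 10, 12, 15}) = 1
G(45) = mex({0, 1, 2, 3, 4, 5, 6, 7, 9, 10, 12, 14}) = 8
G(46) = mex({0, 1, 3, 4, 5, 7, 8, 11, 12, 14}) = 2
G(47) = mex({0, 1, 2, 3, 4, 5, 6, 8, 9, 10, 11, 12}) = 7
G(48) = mex({0, 1, 2, 3, 5, 6, 7, 9, 10}) = 4
G(49) = mex({0, 2, 3, 4, 6, 7, 9, 10, 11, 12, 15}) = 1
G(50) = mex({0, 1, 4, 5, 6, 7, 9, 11, 12, 14, 15}) = 2
G(51) = mex({0, 1, 2, 3, 4, 5, 6, 7, 9, 12, 14, 15}) = 8
G(52) = mex({0, 2, 3, 4, 5, 6, 7, 8, 11, 12, 15}) = 1
G(53) = mex({0, 1, 2, 3, 5, 6, 7, 8, 9, 10, 11, 12}) = 4
G(54) = mex({0, 1, 2, 3, 4, 5, 6, 9, 10}) = 7
G(55) = mex({0, 1, 3, 4, 5, 7, 9, 10, 11, 12}) = 2
G(56) = mex({0, 2, 3, 4, 5, 6, 7, 9, 10, 11, 12, 13, 14}) = 1
Therefore G(56) = 1.

1


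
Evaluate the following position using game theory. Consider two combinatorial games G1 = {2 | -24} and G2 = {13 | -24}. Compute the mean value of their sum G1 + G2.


G1 = {2 | -24}, G2 = {13 | -24}
Each is a switch {a | b} with numbers a > b; its mean value is (a + b)/2, and mean value is additive over game sums: m(G1 + G2) = m(G1) + m(G2).
Mean of G1 = (2 + (-24))/2 = -22/2 = -11
Mean of G2 = (13 + (-24))/2 = -11/2 = -11/2
Mean of G1 + G2 = -11 + -11/2 = -33/2

-33/2


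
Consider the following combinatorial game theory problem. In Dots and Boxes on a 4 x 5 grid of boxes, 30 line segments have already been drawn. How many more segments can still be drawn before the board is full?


Grid: 4 x 5 boxes, i.e. 5 rows and 6 columns of dots.
Horizontal edges: (rows + 1) * cols = 5 * 5 = 25
Vertical edges: rows * (cols + 1) = 4 * 6 = 24
Total edges: 25 + 24 = 49
Edges drawn: 30
Remaining: 49 - 30 = 19

19


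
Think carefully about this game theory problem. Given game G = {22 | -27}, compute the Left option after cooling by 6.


Original game: {22 | -27} (a switch {a | b} with a > b).
Cooling by t (for t below the temperature (a - b)/2 = 49/2) taxes each move by t: {a | b} cooled by t is {a - t | b + t}.
Cooling amount: t = 6
Cooled Left option: 22 - 6 = 16
Cooled Right option: -27 + 6 = -21
Cooled game: {16 | -21}
Left option = 16

16


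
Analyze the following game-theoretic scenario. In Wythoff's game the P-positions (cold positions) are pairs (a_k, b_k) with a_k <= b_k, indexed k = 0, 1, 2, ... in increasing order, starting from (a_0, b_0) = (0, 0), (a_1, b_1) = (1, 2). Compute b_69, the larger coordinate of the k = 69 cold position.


By Wythoff's theorem, a_k = floor(k * phi) and b_k = floor(k * phi^2) = a_k + k, where phi = (1 + sqrt(5))/2 is the golden ratio.
phi = (1 + sqrt(5))/2 = 1.618034
phi^2 = phi + 1 = 2.618034
k = 69
k * phi^2 = 69 * 2.618034 = 180.644345
b_69 = floor(k * phi^2) = 180 (check: a_69 + k = 111 + 69 = 180)

180


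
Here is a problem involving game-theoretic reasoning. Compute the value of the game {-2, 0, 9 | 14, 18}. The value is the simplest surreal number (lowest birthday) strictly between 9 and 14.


Left options: {-2, 0, 9}, max = 9
Right options: {14, 18}, min = 14
All options are numbers and max(Left) < min(Right), so by the simplicity theorem the value is the simplest (earliest-born) number strictly between 9 and 14.
Integers 10 through 13 all lie strictly between 9 and 14.
Among integers, the simplest (lowest birthday = smallest |n|; 0 is born on day 0, +-n on day n) is 10.
No non-integer in the interval can be simpler: if x is a non-integer in the interval, then floor(x) or ceil(x) also lies in the interval (the interval contains an integer), and both are proper prefixes of x's sign expansion, i.e. born earlier. So the game value is 10.
Game value = 10

10


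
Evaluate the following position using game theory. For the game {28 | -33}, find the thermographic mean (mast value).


Game = {28 | -33}, a switch {a | b} with numbers a > b.
Its thermograph has left wall a - t and right wall b + t, which meet at t = (a - b)/2, where both equal (a + b)/2. So the mast (mean value) is at (a + b)/2.
Mean = (28 + (-33))/2 = -5/2 = -5/2

-5/2


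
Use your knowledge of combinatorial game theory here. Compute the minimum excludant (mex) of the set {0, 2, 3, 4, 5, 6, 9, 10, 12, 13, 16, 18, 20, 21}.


Set = {0, 2, 3, 4, 5, 6, 9, 10, 12, 13, 16, 18, 20, 21}
0 is in the set.
1 is NOT in the set. This is the mex.
mex = 1

1


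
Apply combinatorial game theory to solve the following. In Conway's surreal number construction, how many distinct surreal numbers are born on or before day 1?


Day 0: {|} = 0 is born. Count = 1.
Day n: the number of surreal numbers born by day n is 2^(n+1) - 1.
By day 0: 2^1 - 1 = 1
By day 1: 2^2 - 1 = 3
By day 1: 3 surreal numbers.

3


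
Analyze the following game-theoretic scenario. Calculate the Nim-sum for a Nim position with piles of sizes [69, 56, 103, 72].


We need the XOR (exclusive or) of all pile sizes.
After XOR-ing pile 1 (size 69): 0 XOR 69 = 69
After XOR-ing pile 2 (size 56): 69 XOR 56 = 125
After XOR-ing pile 3 (size 103): 125 XOR 103 = 26
After XOR-ing pile 4 (size 72): 26 XOR 72 = 82
The Nim-value of this position is 82.

82


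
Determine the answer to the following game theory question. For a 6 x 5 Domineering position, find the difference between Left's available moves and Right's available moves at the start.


Board is 6 x 5 (rows x cols).
Left (vertical) placements: (rows-1) * cols = 5 * 5 = 25
Right (horizontal) placements: rows * (cols-1) = 6 * 4 = 24
Advantage = Left - Right = 25 - 24 = 1

1


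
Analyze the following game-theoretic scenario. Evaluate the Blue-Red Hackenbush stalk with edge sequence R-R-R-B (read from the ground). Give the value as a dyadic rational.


Edges (from ground): R-R-R-B
By Berlekamp's sign-expansion rule, a Blue-Red Hackenbush stalk has the value of the surreal number whose sign sequence is the edge sequence with B -> + and R -> -.
Sign sequence: ---+
Trace the sign expansion in the surreal number tree, starting from 0:
Edge 1: R (sign -) -> bounds (-inf, 0), value = -1
Edge 2: R (sign -) -> bounds (-inf, -1), value = -2
Edge 3: R (sign -) -> bounds (-inf, -2), value = -3
Edge 4: B (sign +) -> bounds (-3, -2), value = -5/2
Game value = -5/2

-5/2


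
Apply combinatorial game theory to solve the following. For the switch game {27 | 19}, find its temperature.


The game is {27 | 19}, a switch {a | b} with numbers a > b.
Cooling {a | b} by t gives {a - t | b + t}, which stops being hot when a - t = b + t, i.e. at t = (a - b)/2. So the temperature of a switch is (a - b)/2.
Temperature = (Left option - Right option) / 2
= (27 - (19)) / 2
= 8 / 2
= 4

4
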